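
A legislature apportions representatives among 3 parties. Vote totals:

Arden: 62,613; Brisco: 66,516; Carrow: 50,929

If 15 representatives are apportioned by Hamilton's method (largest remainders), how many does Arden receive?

The standard divisor is 180058/15 ≈ 12003.867.
Standard quotas: Arden 5.2161, Brisco 5.5412, Carrow 4.2427.
Lower quotas: Arden 5, Brisco 5, Carrow 4 (sum 14, leaving 1 seat).
Remainders in descending order: Brisco 0.5412, Carrow 0.2427, Arden 0.2161.
The surplus seat goes to Brisco.
Arden receives 5.

5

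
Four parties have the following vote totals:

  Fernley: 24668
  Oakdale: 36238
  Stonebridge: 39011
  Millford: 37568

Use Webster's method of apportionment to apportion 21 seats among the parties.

Fernley 4, Oakdale 5, Stonebridge 6, Millford 6

Standard divisor 137485/21 ≈ 6546.905; standard quotas: Fernley 3.768, Oakdale 5.535, Stonebridge 5.959, Millford 5.738.
Rounding to the nearest integer gives 4, 6, 6, 6 = 22 seats, so the divisor must be adjusted.
With modified divisor 6700: modified quotas Fernley 3.682, Oakdale 5.409, Stonebridge 5.823, Millford 5.607.
Rounding to the nearest integer: Fernley 4, Oakdale 5, Stonebridge 6, Millford 6 (total 21).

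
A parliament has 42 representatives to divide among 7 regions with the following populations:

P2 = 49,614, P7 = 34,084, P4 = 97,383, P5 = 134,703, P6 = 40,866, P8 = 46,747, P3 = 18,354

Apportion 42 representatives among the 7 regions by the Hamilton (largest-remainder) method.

The standard divisor is 421751/42 ≈ 10041.69.
Standard quotas: P2 4.9408, P7 3.3942, P4 9.6979, P5 13.4144, P6 4.0696, P8 4.6553, P3 1.8278.
Lower quotas: P2 4, P7 3, P4 9, P5 13, P6 4, P8 4, P3 1 (sum 38, leaving 4 seats).
Remainders in descending order: P2 0.9408, P3 0.8278, P4 0.6979, P8 0.6553, P5 0.4144, P7 0.3942, P6 0.0696.
Largest remainders: P2, P3, P4, P8 receive the extra seats.

P2: 5, P7: 3, P4: 10, P5: 13, P6: 4, P8: 5, P3: 2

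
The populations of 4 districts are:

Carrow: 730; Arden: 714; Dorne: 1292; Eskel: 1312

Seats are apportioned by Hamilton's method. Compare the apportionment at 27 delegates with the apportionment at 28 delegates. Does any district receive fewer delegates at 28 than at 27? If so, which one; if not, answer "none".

At 27 seats: Carrow 5, Arden 5, Dorne 8, Eskel 9.
At 28 seats: Carrow 5, Arden 5, Dorne 9, Eskel 9.
No district's allocation decreased.

none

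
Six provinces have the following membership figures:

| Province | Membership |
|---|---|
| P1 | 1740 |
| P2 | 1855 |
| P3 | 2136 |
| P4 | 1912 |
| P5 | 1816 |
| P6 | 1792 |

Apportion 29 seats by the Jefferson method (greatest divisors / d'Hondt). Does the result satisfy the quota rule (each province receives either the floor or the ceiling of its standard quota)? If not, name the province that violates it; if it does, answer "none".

Standard quotas: P1 4.485, P2 4.781, P3 5.506, P4 4.928, P5 4.681, P6 4.619.
Jefferson allocation: P1 4, P2 5, P3 5, P4 5, P5 5, P6 5.
Every allocation lies between the lower and upper quota.

none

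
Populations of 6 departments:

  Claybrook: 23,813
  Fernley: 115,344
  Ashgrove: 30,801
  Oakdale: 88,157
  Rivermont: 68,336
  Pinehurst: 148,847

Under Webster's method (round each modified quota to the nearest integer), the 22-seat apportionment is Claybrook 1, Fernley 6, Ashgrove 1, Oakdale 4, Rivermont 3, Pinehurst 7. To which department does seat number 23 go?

Ashgrove

Priority for the next seat is population ÷ (current seats + 0.5).
Priorities: Claybrook 15875.333, Fernley 17745.231, Ashgrove 20534.000, Oakdale 19590.444, Rivermont 19524.571, Pinehurst 19846.267.
Highest priority: Ashgrove.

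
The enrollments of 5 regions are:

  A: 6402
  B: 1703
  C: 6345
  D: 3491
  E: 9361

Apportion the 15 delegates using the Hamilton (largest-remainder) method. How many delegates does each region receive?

A 4, B 1, C 3, D 2, E 5

Total 27302; standard divisor 27302/15 ≈ 1820.133.
Standard quotas: A 3.5173, B 0.9356, C 3.4860, D 1.9180, E 5.1430.
Lower quotas: A 3, B 0, C 3, D 1, E 5 (sum 12, leaving 3 seats).
Remainders in descending order: B 0.9356, D 0.9180, A 0.5173, C 0.4860, E 0.1430.
Largest remainders: B, D, A receive the extra seats.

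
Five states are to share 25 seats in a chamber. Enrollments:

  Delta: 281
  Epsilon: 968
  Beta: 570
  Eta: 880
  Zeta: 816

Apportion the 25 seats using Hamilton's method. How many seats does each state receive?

Total 3515; standard divisor 3515/25 ≈ 140.6.
Standard quotas: Delta 1.999, Epsilon 6.885, Beta 4.054, Eta 6.259, Zeta 5.804.
Lower quotas: Delta 1, Epsilon 6, Beta 4, Eta 6, Zeta 5 (sum 22, leaving 3 seats).
Remainders in descending order: Delta 0.999, Epsilon 0.885, Zeta 0.804, Eta 0.259, Beta 0.054.
The surplus seats go to Delta, Epsilon, Zeta.

Delta 2; Epsilon 7; Beta 4; Eta 6; Zeta 6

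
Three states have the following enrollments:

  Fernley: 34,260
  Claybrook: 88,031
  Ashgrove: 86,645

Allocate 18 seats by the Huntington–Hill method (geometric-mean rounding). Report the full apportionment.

With divisor 11671: modified quotas Fernley 2.935, Claybrook 7.543, Ashgrove 7.424.
Geometric-mean thresholds: Fernley √(2·3)=2.449, Claybrook √(7·8)=7.483, Ashgrove √(7·8)=7.483.
Each quota rounded against its threshold gives Fernley 3, Claybrook 8, Ashgrove 7 (total 18).

Fernley 3; Claybrook 8; Ashgrove 7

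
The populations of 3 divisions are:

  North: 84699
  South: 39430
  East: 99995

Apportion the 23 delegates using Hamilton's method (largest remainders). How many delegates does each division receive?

Total 224124; standard divisor 224124/23 ≈ 9744.522.
Standard quotas: North 8.6920, South 4.0464, East 10.2617.
Lower quotas: North 8, South 4, East 10 (sum 22, leaving 1 seat).
Remainders in descending order: North 0.6920, East 0.2617, South 0.0464.
Largest remainder: North receives the extra seat.

North=9, South=4, East=10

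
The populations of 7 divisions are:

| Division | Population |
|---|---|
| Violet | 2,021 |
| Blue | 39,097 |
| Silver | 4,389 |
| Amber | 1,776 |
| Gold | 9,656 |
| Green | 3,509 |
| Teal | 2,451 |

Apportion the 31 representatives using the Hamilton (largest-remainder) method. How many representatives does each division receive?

Standard divisor: 62899 ÷ 31 = 2029.
Standard quotas: Violet 0.9961, Blue 19.2691, Silver 2.1631, Amber 0.8753, Gold 4.7590, Green 1.7294, Teal 1.2080.
Lower quotas: Violet 0, Blue 19, Silver 2, Amber 0, Gold 4, Green 1, Teal 1 (sum 27, leaving 4 seats).
Remainders in descending order: Violet 0.9961, Amber 0.8753, Gold 0.7590, Green 0.7294, Blue 0.2691, Teal 0.2080, Silver 0.1631.
The surplus seats go to Violet, Amber, Gold, Green.

Violet 1; Blue 19; Silver 2; Amber 1; Gold 5; Green 2; Teal 1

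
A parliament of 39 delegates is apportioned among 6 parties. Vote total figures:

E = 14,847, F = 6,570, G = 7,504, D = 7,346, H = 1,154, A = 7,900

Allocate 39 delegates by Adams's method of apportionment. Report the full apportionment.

Standard divisor 45321/39 ≈ 1162.077; standard quotas: E 12.776, F 5.654, G 6.457, D 6.321, H 0.993, A 6.798.
Rounding up gives 13, 6, 7, 7, 1, 7 = 41 seats, so the divisor must be adjusted.
With modified divisor 1240: modified quotas E 11.973, F 5.298, G 6.052, D 5.924, H 0.931, A 6.371.
Rounding up: E 12, F 6, G 7, D 6, H 1, A 7 (total 39).

E 12, F 6, G 7, D 6, H 1, A 7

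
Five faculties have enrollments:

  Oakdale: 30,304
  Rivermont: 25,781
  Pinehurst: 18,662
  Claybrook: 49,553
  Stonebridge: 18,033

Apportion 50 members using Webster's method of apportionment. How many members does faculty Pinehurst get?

Standard divisor 142333/50 ≈ 2846.66; standard quotas: Oakdale 10.645, Rivermont 9.057, Pinehurst 6.556, Claybrook 17.407, Stonebridge 6.335.
Rounding to the nearest integer gives Oakdale 11, Rivermont 9, Pinehurst 7, Claybrook 17, Stonebridge 6 — total 50, matching the house size, so no adjustment is needed.
Pinehurst receives 7.

7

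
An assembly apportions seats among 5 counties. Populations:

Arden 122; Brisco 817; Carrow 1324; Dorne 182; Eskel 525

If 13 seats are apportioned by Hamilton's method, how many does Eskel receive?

2

Total 2970; standard divisor 2970/13 ≈ 228.462.
Standard quotas: Arden 0.534, Brisco 3.576, Carrow 5.795, Dorne 0.797, Eskel 2.298.
Lower quotas: Arden 0, Brisco 3, Carrow 5, Dorne 0, Eskel 2 (sum 10, leaving 3 seats).
Remainders in descending order: Dorne 0.797, Carrow 0.795, Brisco 0.576, Arden 0.534, Eskel 0.298.
Largest remainders: Dorne, Carrow, Brisco receive the extra seats.
Eskel receives 2.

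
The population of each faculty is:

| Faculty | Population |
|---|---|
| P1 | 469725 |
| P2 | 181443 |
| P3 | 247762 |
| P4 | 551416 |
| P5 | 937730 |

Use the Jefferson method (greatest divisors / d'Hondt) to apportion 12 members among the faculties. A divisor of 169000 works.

P1 2, P2 1, P3 1, P4 3, P5 5

With modified divisor 169000: modified quotas P1 2.779, P2 1.074, P3 1.466, P4 3.263, P5 5.549.
Rounding down: P1 2, P2 1, P3 1, P4 3, P5 5 (total 12).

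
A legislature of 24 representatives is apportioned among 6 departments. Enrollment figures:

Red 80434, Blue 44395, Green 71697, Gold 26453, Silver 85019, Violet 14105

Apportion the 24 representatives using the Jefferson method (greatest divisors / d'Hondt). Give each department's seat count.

Red=6; Blue=3; Green=5; Gold=2; Silver=7; Violet=1

Standard divisor 322103/24 ≈ 13420.958; standard quotas: Red 5.993, Blue 3.308, Green 5.342, Gold 1.971, Silver 6.335, Violet 1.051.
Rounding down gives 5, 3, 5, 1, 6, 1 = 21 seats, so the divisor must be adjusted.
With modified divisor 12000: modified quotas Red 6.703, Blue 3.700, Green 5.975, Gold 2.204, Silver 7.085, Violet 1.175.
Rounding down: Red 6, Blue 3, Green 5, Gold 2, Silver 7, Violet 1 (total 24).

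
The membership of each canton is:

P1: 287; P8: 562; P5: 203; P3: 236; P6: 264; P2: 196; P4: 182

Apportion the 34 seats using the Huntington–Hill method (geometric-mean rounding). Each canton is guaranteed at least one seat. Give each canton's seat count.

With divisor 58: modified quotas P1 4.948, P8 9.690, P5 3.500, P3 4.069, P6 4.552, P2 3.379, P4 3.138.
Geometric-mean thresholds: P1 √(4·5)=4.472, P8 √(9·10)=9.487, P5 √(3·4)=3.464, P3 √(4·5)=4.472, P6 √(4·5)=4.472, P2 √(3·4)=3.464, P4 √(3·4)=3.464.
Each quota rounded against its threshold gives P1 5, P8 10, P5 4, P3 4, P6 5, P2 3, P4 3 (total 34).

P1 5, P8 10, P5 4, P3 4, P6 5, P2 3, P4 3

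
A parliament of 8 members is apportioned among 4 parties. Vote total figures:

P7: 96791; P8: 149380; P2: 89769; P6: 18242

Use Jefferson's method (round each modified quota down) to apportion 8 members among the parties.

P7 2; P8 4; P2 2; P6 0

Standard divisor 354182/8 ≈ 44272.75; standard quotas: P7 2.186, P8 3.374, P2 2.028, P6 0.412.
Rounding down gives 2, 3, 2, 0 = 7 seats, so the divisor must be adjusted.
With modified divisor 34800: modified quotas P7 2.781, P8 4.293, P2 2.580, P6 0.524.
Rounding down: P7 2, P8 4, P2 2, P6 0 (total 8).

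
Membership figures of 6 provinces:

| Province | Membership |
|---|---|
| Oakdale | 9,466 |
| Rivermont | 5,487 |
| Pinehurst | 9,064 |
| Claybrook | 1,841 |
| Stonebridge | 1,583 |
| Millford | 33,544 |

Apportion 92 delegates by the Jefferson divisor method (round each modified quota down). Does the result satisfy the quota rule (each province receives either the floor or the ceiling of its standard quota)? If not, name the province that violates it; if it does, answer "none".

Millford

Standard quotas: Oakdale 14.280, Rivermont 8.278, Pinehurst 13.674, Claybrook 2.777, Stonebridge 2.388, Millford 50.603.
Jefferson allocation: Oakdale 14, Rivermont 8, Pinehurst 14, Claybrook 2, Stonebridge 2, Millford 52.
Millford has quota 50.603 (lower 50, upper 51) but receives 52 — outside the quota interval.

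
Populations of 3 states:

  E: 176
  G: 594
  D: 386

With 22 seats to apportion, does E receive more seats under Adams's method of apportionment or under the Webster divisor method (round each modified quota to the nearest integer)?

Adams: E 4, G 11, D 7.
Webster: E 3, G 12, D 7.
E gets 4 under Adams and 3 under Webster.

Adams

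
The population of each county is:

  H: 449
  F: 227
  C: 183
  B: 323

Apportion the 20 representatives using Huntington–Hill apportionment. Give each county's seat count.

With divisor 59: modified quotas H 7.610, F 3.847, C 3.102, B 5.475.
Geometric-mean thresholds: H √(7·8)=7.483, F √(3·4)=3.464, C √(3·4)=3.464, B √(5·6)=5.477.
Each quota rounded against its threshold gives H 8, F 4, C 3, B 5 (total 20).

H 8, F 4, C 3, B 5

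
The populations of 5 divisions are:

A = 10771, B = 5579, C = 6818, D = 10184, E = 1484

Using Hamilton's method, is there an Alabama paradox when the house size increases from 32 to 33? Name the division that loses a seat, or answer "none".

E

At 32 seats: A 10, B 5, C 6, D 9, E 2.
At 33 seats: A 10, B 5, C 7, D 10, E 1.
E drops from 2 to 1.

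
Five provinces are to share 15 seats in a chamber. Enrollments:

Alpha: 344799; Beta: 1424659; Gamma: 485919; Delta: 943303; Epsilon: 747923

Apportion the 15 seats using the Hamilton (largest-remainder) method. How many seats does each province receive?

Alpha: 1, Beta: 5, Gamma: 2, Delta: 4, Epsilon: 3

Total 3946603; standard divisor 3946603/15 ≈ 263106.867.
Standard quotas: Alpha 1.3105, Beta 5.4148, Gamma 1.8469, Delta 3.5852, Epsilon 2.8427.
Lower quotas: Alpha 1, Beta 5, Gamma 1, Delta 3, Epsilon 2 (sum 12, leaving 3 seats).
Remainders in descending order: Gamma 0.8469, Epsilon 0.8427, Delta 0.5852, Beta 0.4148, Alpha 0.3105.
Largest remainders: Gamma, Epsilon, Delta receive the extra seats.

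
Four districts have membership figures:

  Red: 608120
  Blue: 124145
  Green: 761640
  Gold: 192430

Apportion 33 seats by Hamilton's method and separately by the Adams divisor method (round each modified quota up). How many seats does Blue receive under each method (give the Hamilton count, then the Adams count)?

2 and 3

Hamilton: Red 12, Blue 2, Green 15, Gold 4.
Adams: Red 12, Blue 3, Green 14, Gold 4.
Blue gets 2 under Hamilton and 3 under Adams.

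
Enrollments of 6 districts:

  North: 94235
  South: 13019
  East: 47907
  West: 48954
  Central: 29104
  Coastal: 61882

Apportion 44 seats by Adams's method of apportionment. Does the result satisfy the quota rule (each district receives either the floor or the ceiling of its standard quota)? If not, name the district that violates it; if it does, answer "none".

Standard quotas: North 14.051, South 1.941, East 7.143, West 7.299, Central 4.339, Coastal 9.227.
Adams allocation: North 14, South 2, East 7, West 7, Central 5, Coastal 9.
Every allocation lies between the lower and upper quota.

none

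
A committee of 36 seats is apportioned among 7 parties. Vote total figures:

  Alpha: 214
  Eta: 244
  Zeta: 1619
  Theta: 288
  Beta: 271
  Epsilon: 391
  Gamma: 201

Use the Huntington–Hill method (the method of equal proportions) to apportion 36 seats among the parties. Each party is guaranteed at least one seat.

Alpha 2, Eta 3, Zeta 19, Theta 3, Beta 3, Epsilon 4, Gamma 2

With divisor 87.5: modified quotas Alpha 2.446, Eta 2.789, Zeta 18.503, Theta 3.291, Beta 3.097, Epsilon 4.469, Gamma 2.297.
Geometric-mean thresholds: Alpha √(2·3)=2.449, Eta √(2·3)=2.449, Zeta √(18·19)=18.493, Theta √(3·4)=3.464, Beta √(3·4)=3.464, Epsilon √(4·5)=4.472, Gamma √(2·3)=2.449.
Each quota rounded against its threshold gives Alpha 2, Eta 3, Zeta 19, Theta 3, Beta 3, Epsilon 4, Gamma 2 (total 36).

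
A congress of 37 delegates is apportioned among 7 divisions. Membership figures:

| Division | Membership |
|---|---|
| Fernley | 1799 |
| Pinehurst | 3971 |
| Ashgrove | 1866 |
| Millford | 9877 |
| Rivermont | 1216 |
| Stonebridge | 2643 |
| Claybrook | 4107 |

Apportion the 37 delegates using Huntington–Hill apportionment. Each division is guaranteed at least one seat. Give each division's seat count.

With divisor 729: modified quotas Fernley 2.468, Pinehurst 5.447, Ashgrove 2.560, Millford 13.549, Rivermont 1.668, Stonebridge 3.626, Claybrook 5.634.
Geometric-mean thresholds: Fernley √(2·3)=2.449, Pinehurst √(5·6)=5.477, Ashgrove √(2·3)=2.449, Millford √(13·14)=13.491, Rivermont √(1·2)=1.414, Stonebridge √(3·4)=3.464, Claybrook √(5·6)=5.477.
Each quota rounded against its threshold gives Fernley 3, Pinehurst 5, Ashgrove 3, Millford 14, Rivermont 2, Stonebridge 4, Claybrook 6 (total 37).

Fernley 3; Pinehurst 5; Ashgrove 3; Millford 14; Rivermont 2; Stonebridge 4; Claybrook 6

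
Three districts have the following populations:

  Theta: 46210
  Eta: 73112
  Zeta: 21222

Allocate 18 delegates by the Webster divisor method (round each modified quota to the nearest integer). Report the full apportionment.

Standard divisor 140544/18 ≈ 7808; standard quotas: Theta 5.918, Eta 9.364, Zeta 2.718.
Rounding to the nearest integer gives Theta 6, Eta 9, Zeta 3 — total 18, matching the house size, so no adjustment is needed.

Theta 6, Eta 9, Zeta 3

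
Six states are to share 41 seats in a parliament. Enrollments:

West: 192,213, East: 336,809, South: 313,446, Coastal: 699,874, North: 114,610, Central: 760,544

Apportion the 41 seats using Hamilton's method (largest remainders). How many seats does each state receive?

West 3, East 6, South 5, Coastal 12, North 2, Central 13

Total 2417496; standard divisor 2417496/41 ≈ 58963.317.
Standard quotas: West 3.2599, East 5.7122, South 5.3159, Coastal 11.8697, North 1.9438, Central 12.8986.
Lower quotas: West 3, East 5, South 5, Coastal 11, North 1, Central 12 (sum 37, leaving 4 seats).
Remainders in descending order: North 0.9438, Central 0.8986, Coastal 0.8697, East 0.7122, South 0.3159, West 0.2599.
The surplus seats go to North, Central, Coastal, East.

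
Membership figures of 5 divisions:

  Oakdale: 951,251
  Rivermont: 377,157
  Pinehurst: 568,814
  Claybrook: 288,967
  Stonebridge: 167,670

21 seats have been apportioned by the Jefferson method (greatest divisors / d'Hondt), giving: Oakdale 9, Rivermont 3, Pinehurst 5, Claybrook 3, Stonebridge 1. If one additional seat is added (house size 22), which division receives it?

Oakdale

Priority for the next seat is population ÷ (current seats + 1).
Priorities: Oakdale 95125.100, Rivermont 94289.250, Pinehurst 94802.333, Claybrook 72241.750, Stonebridge 83835.000.
Highest priority: Oakdale.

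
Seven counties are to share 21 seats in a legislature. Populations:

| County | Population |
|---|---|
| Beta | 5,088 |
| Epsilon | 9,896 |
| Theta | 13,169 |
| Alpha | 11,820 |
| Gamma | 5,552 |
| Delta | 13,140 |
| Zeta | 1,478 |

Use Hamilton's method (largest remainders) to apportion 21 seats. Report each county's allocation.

Beta 2; Epsilon 3; Theta 5; Alpha 4; Gamma 2; Delta 5; Zeta 0

Total 60143; standard divisor 60143/21 ≈ 2863.952.
Standard quotas: Beta 1.7766, Epsilon 3.4554, Theta 4.5982, Alpha 4.1272, Gamma 1.9386, Delta 4.5881, Zeta 0.5161.
Lower quotas: Beta 1, Epsilon 3, Theta 4, Alpha 4, Gamma 1, Delta 4, Zeta 0 (sum 17, leaving 4 seats).
Remainders in descending order: Gamma 0.9386, Beta 0.7766, Theta 0.5982, Delta 0.5881, Zeta 0.5161, Epsilon 0.4554, Alpha 0.1272.
Largest remainders: Gamma, Beta, Theta, Delta receive the extra seats.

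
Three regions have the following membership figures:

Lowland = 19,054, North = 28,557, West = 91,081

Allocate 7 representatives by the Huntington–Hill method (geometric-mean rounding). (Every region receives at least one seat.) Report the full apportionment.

Lowland 1, North 1, West 5

With divisor 20280: modified quotas Lowland 0.940, North 1.408, West 4.491.
Geometric-mean thresholds: Lowland (min 1), North √(1·2)=1.414, West √(4·5)=4.472.
Each quota rounded against its threshold gives Lowland 1, North 1, West 5 (total 7).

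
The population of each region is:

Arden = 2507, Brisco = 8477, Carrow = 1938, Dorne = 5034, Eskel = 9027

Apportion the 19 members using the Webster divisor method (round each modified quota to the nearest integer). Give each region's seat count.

Standard divisor 26983/19 ≈ 1420.158; standard quotas: Arden 1.765, Brisco 5.969, Carrow 1.365, Dorne 3.545, Eskel 6.356.
Rounding to the nearest integer gives Arden 2, Brisco 6, Carrow 1, Dorne 4, Eskel 6 — total 19, matching the house size, so no adjustment is needed.

Arden 2, Brisco 6, Carrow 1, Dorne 4, Eskel 6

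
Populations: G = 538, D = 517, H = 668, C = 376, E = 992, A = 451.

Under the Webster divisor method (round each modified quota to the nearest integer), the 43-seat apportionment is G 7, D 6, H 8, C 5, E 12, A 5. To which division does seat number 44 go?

A

Priority for the next seat is population ÷ (current seats + 0.5).
Priorities: G 71.733, D 79.538, H 78.588, C 68.364, E 79.360, A 82.000.
Highest priority: A.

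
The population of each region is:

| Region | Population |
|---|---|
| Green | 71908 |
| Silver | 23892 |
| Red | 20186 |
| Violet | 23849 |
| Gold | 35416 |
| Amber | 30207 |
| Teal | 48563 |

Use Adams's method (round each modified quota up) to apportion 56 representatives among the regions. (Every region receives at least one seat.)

Standard divisor 254021/56 ≈ 4536.089; standard quotas: Green 15.852, Silver 5.267, Red 4.450, Violet 5.258, Gold 7.808, Amber 6.659, Teal 10.706.
Rounding up gives 16, 6, 5, 6, 8, 7, 11 = 59 seats, so the divisor must be adjusted.
With modified divisor 4830: modified quotas Green 14.888, Silver 4.947, Red 4.179, Violet 4.938, Gold 7.333, Amber 6.254, Teal 10.054.
Rounding up: Green 15, Silver 5, Red 5, Violet 5, Gold 8, Amber 7, Teal 11 (total 56).

Green 15; Silver 5; Red 5; Violet 5; Gold 8; Amber 7; Teal 11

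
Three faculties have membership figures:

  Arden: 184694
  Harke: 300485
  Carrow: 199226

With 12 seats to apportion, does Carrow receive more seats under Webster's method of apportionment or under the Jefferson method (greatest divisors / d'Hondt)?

Webster

Webster: Arden 3, Harke 5, Carrow 4.
Jefferson: Arden 3, Harke 6, Carrow 3.
Carrow gets 4 under Webster and 3 under Jefferson.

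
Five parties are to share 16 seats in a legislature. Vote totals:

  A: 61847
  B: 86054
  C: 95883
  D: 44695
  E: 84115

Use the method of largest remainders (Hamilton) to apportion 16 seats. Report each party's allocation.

Standard divisor: 372594 ÷ 16 ≈ 23287.125.
Standard quotas: A 2.6558, B 3.6953, C 4.1174, D 1.9193, E 3.6121.
Lower quotas: A 2, B 3, C 4, D 1, E 3 (sum 13, leaving 3 seats).
Remainders in descending order: D 0.9193, B 0.6953, A 0.6558, E 0.6121, C 0.1174.
The surplus seats go to D, B, A.

A: 3, B: 4, C: 4, D: 2, E: 3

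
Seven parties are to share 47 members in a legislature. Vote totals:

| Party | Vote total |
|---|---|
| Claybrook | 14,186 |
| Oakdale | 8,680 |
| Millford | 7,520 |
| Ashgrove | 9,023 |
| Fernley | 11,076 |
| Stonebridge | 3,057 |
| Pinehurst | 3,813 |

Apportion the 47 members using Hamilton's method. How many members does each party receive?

Claybrook: 12; Oakdale: 7; Millford: 6; Ashgrove: 7; Fernley: 9; Stonebridge: 3; Pinehurst: 3

Total 57355; standard divisor 57355/47 ≈ 1220.319.
Standard quotas: Claybrook 11.6248, Oakdale 7.1129, Millford 6.1623, Ashgrove 7.3940, Fernley 9.0763, Stonebridge 2.5051, Pinehurst 3.1246.
Lower quotas: Claybrook 11, Oakdale 7, Millford 6, Ashgrove 7, Fernley 9, Stonebridge 2, Pinehurst 3 (sum 45, leaving 2 seats).
Remainders in descending order: Claybrook 0.6248, Stonebridge 0.5051, Ashgrove 0.3940, Millford 0.1623, Pinehurst 0.1246, Oakdale 0.1129, Fernley 0.0763.
The surplus seats go to Claybrook, Stonebridge.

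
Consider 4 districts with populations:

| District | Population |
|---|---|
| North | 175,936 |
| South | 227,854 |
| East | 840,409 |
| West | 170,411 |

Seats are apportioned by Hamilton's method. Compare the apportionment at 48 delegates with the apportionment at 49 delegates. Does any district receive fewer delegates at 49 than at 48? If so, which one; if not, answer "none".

At 48 seats: North 6, South 8, East 28, West 6.
At 49 seats: North 6, South 8, East 29, West 6.
No district's allocation decreased.

none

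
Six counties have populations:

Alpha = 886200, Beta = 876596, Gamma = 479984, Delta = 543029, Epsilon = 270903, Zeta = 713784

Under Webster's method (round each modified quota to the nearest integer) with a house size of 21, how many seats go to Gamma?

3

Standard divisor 3770496/21 ≈ 179547.429; standard quotas: Alpha 4.936, Beta 4.882, Gamma 2.673, Delta 3.024, Epsilon 1.509, Zeta 3.975.
Rounding to the nearest integer gives 5, 5, 3, 3, 2, 4 = 22 seats, so the divisor must be adjusted.
With modified divisor 186300: modified quotas Alpha 4.757, Beta 4.705, Gamma 2.576, Delta 2.915, Epsilon 1.454, Zeta 3.831.
Rounding to the nearest integer: Alpha 5, Beta 5, Gamma 3, Delta 3, Epsilon 1, Zeta 4 (total 21).
Gamma receives 3.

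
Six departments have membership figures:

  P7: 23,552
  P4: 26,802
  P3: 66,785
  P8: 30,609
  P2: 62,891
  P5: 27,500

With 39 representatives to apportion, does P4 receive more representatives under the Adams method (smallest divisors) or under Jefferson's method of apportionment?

Adams

Adams: P7 4, P4 5, P3 10, P8 5, P2 10, P5 5.
Jefferson: P7 4, P4 4, P3 11, P8 5, P2 11, P5 4.
P4 gets 5 under Adams and 4 under Jefferson.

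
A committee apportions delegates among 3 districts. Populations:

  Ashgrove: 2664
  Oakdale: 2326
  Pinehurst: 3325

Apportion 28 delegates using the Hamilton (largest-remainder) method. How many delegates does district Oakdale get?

8

The standard divisor is 8315/28 ≈ 296.964.
Standard quotas: Ashgrove 8.971, Oakdale 7.833, Pinehurst 11.197.
Lower quotas: Ashgrove 8, Oakdale 7, Pinehurst 11 (sum 26, leaving 2 seats).
Remainders in descending order: Ashgrove 0.971, Oakdale 0.833, Pinehurst 0.197.
The surplus seats go to Ashgrove, Oakdale.
Oakdale receives 8.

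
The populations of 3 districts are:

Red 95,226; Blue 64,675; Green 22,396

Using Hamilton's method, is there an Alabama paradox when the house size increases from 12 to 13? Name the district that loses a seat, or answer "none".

Green

At 12 seats: Red 6, Blue 4, Green 2.
At 13 seats: Red 7, Blue 5, Green 1.
Green drops from 2 to 1.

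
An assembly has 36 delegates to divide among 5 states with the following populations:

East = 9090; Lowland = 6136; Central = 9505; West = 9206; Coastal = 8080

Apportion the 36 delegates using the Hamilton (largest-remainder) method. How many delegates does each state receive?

Standard divisor: 42017 ÷ 36 ≈ 1167.139.
Standard quotas: East 7.7883, Lowland 5.2573, Central 8.1438, West 7.8877, Coastal 6.9229.
Lower quotas: East 7, Lowland 5, Central 8, West 7, Coastal 6 (sum 33, leaving 3 seats).
Remainders in descending order: Coastal 0.9229, West 0.8877, East 0.7883, Lowland 0.2573, Central 0.1438.
Largest remainders: Coastal, West, East receive the extra seats.

East 8; Lowland 5; Central 8; West 8; Coastal 7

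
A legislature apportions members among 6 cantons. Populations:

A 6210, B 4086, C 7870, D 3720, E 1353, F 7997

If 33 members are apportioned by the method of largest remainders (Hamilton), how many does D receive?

Standard divisor: 31236 ÷ 33 ≈ 946.545.
Standard quotas: A 6.5607, B 4.3167, C 8.3144, D 3.9301, E 1.4294, F 8.4486.
Lower quotas: A 6, B 4, C 8, D 3, E 1, F 8 (sum 30, leaving 3 seats).
Remainders in descending order: D 0.9301, A 0.5607, F 0.4486, E 0.4294, B 0.3167, C 0.3144.
Largest remainders: D, A, F receive the extra seats.
D receives 4.

4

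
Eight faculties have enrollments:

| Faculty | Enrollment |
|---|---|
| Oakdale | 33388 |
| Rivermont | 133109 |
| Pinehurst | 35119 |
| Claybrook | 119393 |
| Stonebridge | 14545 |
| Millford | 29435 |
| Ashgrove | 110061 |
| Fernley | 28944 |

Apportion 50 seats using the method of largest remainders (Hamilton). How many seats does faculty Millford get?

The standard divisor is 503994/50 ≈ 10079.88.
Standard quotas: Oakdale 3.3123, Rivermont 13.2054, Pinehurst 3.4841, Claybrook 11.8447, Stonebridge 1.4430, Millford 2.9202, Ashgrove 10.9189, Fernley 2.8715.
Lower quotas: Oakdale 3, Rivermont 13, Pinehurst 3, Claybrook 11, Stonebridge 1, Millford 2, Ashgrove 10, Fernley 2 (sum 45, leaving 5 seats).
Remainders in descending order: Millford 0.9202, Ashgrove 0.9189, Fernley 0.8715, Claybrook 0.8447, Pinehurst 0.4841, Stonebridge 0.4430, Oakdale 0.3123, Rivermont 0.2054.
Largest remainders: Millford, Ashgrove, Fernley, Claybrook, Pinehurst receive the extra seats.
Millford receives 3.

3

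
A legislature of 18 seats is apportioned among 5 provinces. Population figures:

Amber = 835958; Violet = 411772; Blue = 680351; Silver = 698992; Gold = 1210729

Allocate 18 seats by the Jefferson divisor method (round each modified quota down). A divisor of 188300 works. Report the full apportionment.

Amber=4, Violet=2, Blue=3, Silver=3, Gold=6

With modified divisor 188300: modified quotas Amber 4.440, Violet 2.187, Blue 3.613, Silver 3.712, Gold 6.430.
Rounding down: Amber 4, Violet 2, Blue 3, Silver 3, Gold 6 (total 18).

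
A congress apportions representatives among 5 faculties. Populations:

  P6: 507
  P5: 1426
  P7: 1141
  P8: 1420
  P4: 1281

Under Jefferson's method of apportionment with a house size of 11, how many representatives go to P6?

1

Standard divisor 5775/11 ≈ 525; standard quotas: P6 0.966, P5 2.716, P7 2.173, P8 2.705, P4 2.440.
Rounding down gives 0, 2, 2, 2, 2 = 8 seats, so the divisor must be adjusted.
With modified divisor 450: modified quotas P6 1.127, P5 3.169, P7 2.536, P8 3.156, P4 2.847.
Rounding down: P6 1, P5 3, P7 2, P8 3, P4 2 (total 11).
P6 receives 1.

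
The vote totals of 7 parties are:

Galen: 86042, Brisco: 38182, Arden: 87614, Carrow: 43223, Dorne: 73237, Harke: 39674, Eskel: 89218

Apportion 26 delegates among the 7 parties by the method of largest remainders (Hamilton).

The standard divisor is 457190/26 ≈ 17584.231.
Standard quotas: Galen 4.8931, Brisco 2.1714, Arden 4.9825, Carrow 2.4581, Dorne 4.1649, Harke 2.2562, Eskel 5.0738.
Lower quotas: Galen 4, Brisco 2, Arden 4, Carrow 2, Dorne 4, Harke 2, Eskel 5 (sum 23, leaving 3 seats).
Remainders in descending order: Arden 0.9825, Galen 0.8931, Carrow 0.4581, Harke 0.2562, Brisco 0.1714, Dorne 0.1649, Eskel 0.0738.
Largest remainders: Arden, Galen, Carrow receive the extra seats.

Galen=5, Brisco=2, Arden=5, Carrow=3, Dorne=4, Harke=2, Eskel=5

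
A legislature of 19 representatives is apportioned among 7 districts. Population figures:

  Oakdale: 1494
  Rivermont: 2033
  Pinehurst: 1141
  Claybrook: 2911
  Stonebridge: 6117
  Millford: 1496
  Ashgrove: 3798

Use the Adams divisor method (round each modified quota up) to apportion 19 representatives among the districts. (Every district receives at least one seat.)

Standard divisor 18990/19 ≈ 999.474; standard quotas: Oakdale 1.495, Rivermont 2.034, Pinehurst 1.142, Claybrook 2.913, Stonebridge 6.120, Millford 1.497, Ashgrove 3.800.
Rounding up gives 2, 3, 2, 3, 7, 2, 4 = 23 seats, so the divisor must be adjusted.
With modified divisor 1240: modified quotas Oakdale 1.205, Rivermont 1.640, Pinehurst 0.920, Claybrook 2.348, Stonebridge 4.933, Millford 1.206, Ashgrove 3.063.
Rounding up: Oakdale 2, Rivermont 2, Pinehurst 1, Claybrook 3, Stonebridge 5, Millford 2, Ashgrove 4 (total 19).

Oakdale=2, Rivermont=2, Pinehurst=1, Claybrook=3, Stonebridge=5, Millford=2, Ashgrove=4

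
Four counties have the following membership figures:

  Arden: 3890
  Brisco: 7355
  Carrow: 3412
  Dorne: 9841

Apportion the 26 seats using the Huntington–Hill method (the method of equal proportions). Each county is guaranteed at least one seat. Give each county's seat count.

With divisor 961: modified quotas Arden 4.048, Brisco 7.653, Carrow 3.550, Dorne 10.240.
Geometric-mean thresholds: Arden √(4·5)=4.472, Brisco √(7·8)=7.483, Carrow √(3·4)=3.464, Dorne √(10·11)=10.488.
Each quota rounded against its threshold gives Arden 4, Brisco 8, Carrow 4, Dorne 10 (total 26).

Arden=4, Brisco=8, Carrow=4, Dorne=10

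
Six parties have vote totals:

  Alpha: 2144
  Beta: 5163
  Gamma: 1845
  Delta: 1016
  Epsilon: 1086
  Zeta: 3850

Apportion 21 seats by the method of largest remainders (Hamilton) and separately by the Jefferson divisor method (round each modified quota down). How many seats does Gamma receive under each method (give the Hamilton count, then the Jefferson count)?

Hamilton: Alpha 3, Beta 7, Gamma 3, Delta 1, Epsilon 2, Zeta 5.
Jefferson: Alpha 3, Beta 8, Gamma 2, Delta 1, Epsilon 1, Zeta 6.
Gamma gets 3 under Hamilton and 2 under Jefferson.

3 and 2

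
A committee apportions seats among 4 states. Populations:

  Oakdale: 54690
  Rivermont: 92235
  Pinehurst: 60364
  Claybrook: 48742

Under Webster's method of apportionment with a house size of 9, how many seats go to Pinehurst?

2

Standard divisor 256031/9 ≈ 28447.889; standard quotas: Oakdale 1.922, Rivermont 3.242, Pinehurst 2.122, Claybrook 1.713.
Rounding to the nearest integer gives Oakdale 2, Rivermont 3, Pinehurst 2, Claybrook 2 — total 9, matching the house size, so no adjustment is needed.
Pinehurst receives 2.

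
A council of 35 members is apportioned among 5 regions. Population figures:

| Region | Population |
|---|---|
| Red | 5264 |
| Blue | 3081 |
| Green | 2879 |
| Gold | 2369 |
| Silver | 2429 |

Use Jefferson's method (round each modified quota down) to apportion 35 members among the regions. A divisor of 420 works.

Red: 12; Blue: 7; Green: 6; Gold: 5; Silver: 5

With modified divisor 420: modified quotas Red 12.533, Blue 7.336, Green 6.855, Gold 5.640, Silver 5.783.
Rounding down: Red 12, Blue 7, Green 6, Gold 5, Silver 5 (total 35).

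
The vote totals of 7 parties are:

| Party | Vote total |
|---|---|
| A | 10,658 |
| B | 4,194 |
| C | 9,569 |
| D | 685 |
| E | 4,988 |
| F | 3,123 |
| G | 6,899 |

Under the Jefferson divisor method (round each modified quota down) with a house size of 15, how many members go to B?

Standard divisor 40116/15 ≈ 2674.4; standard quotas: A 3.985, B 1.568, C 3.578, D 0.256, E 1.865, F 1.168, G 2.580.
Rounding down gives 3, 1, 3, 0, 1, 1, 2 = 11 seats, so the divisor must be adjusted.
With modified divisor 2200: modified quotas A 4.845, B 1.906, C 4.350, D 0.311, E 2.267, F 1.420, G 3.136.
Rounding down: A 4, B 1, C 4, D 0, E 2, F 1, G 3 (total 15).
B receives 1.

1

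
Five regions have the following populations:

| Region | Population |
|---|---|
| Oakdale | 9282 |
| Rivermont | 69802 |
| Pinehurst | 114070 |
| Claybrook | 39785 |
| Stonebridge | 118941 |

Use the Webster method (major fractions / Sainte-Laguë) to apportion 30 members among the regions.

Standard divisor 351880/30 ≈ 11729.333; standard quotas: Oakdale 0.791, Rivermont 5.951, Pinehurst 9.725, Claybrook 3.392, Stonebridge 10.140.
Rounding to the nearest integer gives Oakdale 1, Rivermont 6, Pinehurst 10, Claybrook 3, Stonebridge 10 — total 30, matching the house size, so no adjustment is needed.

Oakdale 1, Rivermont 6, Pinehurst 10, Claybrook 3, Stonebridge 10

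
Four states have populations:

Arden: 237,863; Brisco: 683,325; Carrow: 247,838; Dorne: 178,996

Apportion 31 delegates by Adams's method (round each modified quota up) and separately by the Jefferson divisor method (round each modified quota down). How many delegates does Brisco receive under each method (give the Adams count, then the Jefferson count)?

15 and 16

Adams: Arden 6, Brisco 15, Carrow 6, Dorne 4.
Jefferson: Arden 5, Brisco 16, Carrow 6, Dorne 4.
Brisco gets 15 under Adams and 16 under Jefferson.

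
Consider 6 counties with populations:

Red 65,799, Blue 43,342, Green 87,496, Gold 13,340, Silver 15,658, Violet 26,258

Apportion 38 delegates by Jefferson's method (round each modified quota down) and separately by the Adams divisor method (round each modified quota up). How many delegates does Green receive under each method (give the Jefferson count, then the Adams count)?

14 and 13

Jefferson: Red 10, Blue 6, Green 14, Gold 2, Silver 2, Violet 4.
Adams: Red 10, Blue 6, Green 13, Gold 2, Silver 3, Violet 4.
Green gets 14 under Jefferson and 13 under Adams.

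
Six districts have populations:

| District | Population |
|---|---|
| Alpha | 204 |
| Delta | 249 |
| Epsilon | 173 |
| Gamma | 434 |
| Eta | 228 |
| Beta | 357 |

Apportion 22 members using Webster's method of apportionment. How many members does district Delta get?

Standard divisor 1645/22 ≈ 74.773; standard quotas: Alpha 2.728, Delta 3.330, Epsilon 2.314, Gamma 5.804, Eta 3.049, Beta 4.774.
Rounding to the nearest integer gives Alpha 3, Delta 3, Epsilon 2, Gamma 6, Eta 3, Beta 5 — total 22, matching the house size, so no adjustment is needed.
Delta receives 3.

3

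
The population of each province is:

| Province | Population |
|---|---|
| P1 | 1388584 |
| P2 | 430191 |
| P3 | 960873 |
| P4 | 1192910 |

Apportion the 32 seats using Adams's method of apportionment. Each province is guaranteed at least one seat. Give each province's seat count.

P1=11; P2=4; P3=8; P4=9

Standard divisor 3972558/32 ≈ 124142.438; standard quotas: P1 11.185, P2 3.465, P3 7.740, P4 9.609.
Rounding up gives 12, 4, 8, 10 = 34 seats, so the divisor must be adjusted.
With modified divisor 134900: modified quotas P1 10.293, P2 3.189, P3 7.123, P4 8.843.
Rounding up: P1 11, P2 4, P3 8, P4 9 (total 32).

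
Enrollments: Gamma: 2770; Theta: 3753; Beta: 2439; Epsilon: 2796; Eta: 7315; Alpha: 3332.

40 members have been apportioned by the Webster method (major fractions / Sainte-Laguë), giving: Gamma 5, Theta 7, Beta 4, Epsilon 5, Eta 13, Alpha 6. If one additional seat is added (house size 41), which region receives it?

Priority for the next seat is population ÷ (current seats + 0.5).
Priorities: Gamma 503.636, Theta 500.400, Beta 542.000, Epsilon 508.364, Eta 541.852, Alpha 512.615.
Highest priority: Beta.

Beta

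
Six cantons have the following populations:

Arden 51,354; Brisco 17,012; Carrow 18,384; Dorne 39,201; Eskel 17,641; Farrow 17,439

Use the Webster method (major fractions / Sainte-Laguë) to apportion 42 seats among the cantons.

Standard divisor 161031/42 ≈ 3834.071; standard quotas: Arden 13.394, Brisco 4.437, Carrow 4.795, Dorne 10.224, Eskel 4.601, Farrow 4.548.
Rounding to the nearest integer gives Arden 13, Brisco 4, Carrow 5, Dorne 10, Eskel 5, Farrow 5 — total 42, matching the house size, so no adjustment is needed.

Arden: 13; Brisco: 4; Carrow: 5; Dorne: 10; Eskel: 5; Farrow: 5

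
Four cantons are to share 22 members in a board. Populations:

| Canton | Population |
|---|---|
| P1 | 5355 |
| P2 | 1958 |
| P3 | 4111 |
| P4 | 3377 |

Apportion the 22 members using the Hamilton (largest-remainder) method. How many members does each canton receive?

The standard divisor is 14801/22 ≈ 672.773.
Standard quotas: P1 7.9596, P2 2.9103, P3 6.1105, P4 5.0195.
Lower quotas: P1 7, P2 2, P3 6, P4 5 (sum 20, leaving 2 seats).
Remainders in descending order: P1 0.9596, P2 0.9103, P3 0.1105, P4 0.0195.
The surplus seats go to P1, P2.

P1: 8; P2: 3; P3: 6; P4: 5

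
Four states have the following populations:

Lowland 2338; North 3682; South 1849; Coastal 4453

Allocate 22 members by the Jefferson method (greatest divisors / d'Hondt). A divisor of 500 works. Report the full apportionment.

With modified divisor 500: modified quotas Lowland 4.676, North 7.364, South 3.698, Coastal 8.906.
Rounding down: Lowland 4, North 7, South 3, Coastal 8 (total 22).

Lowland 4, North 7, South 3, Coastal 8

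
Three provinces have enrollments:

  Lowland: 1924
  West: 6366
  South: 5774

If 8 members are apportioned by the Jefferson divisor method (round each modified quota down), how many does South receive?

Standard divisor 14064/8 ≈ 1758; standard quotas: Lowland 1.094, West 3.621, South 3.284.
Rounding down gives 1, 3, 3 = 7 seats, so the divisor must be adjusted.
With modified divisor 1500: modified quotas Lowland 1.283, West 4.244, South 3.849.
Rounding down: Lowland 1, West 4, South 3 (total 8).
South receives 3.

3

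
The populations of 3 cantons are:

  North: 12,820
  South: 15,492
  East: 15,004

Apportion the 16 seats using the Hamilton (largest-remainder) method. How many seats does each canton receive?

Standard divisor: 43316 ÷ 16 ≈ 2707.25.
Standard quotas: North 4.7354, South 5.7224, East 5.5422.
Lower quotas: North 4, South 5, East 5 (sum 14, leaving 2 seats).
Remainders in descending order: North 0.7354, South 0.7224, East 0.5422.
The surplus seats go to North, South.

North: 5, South: 6, East: 5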